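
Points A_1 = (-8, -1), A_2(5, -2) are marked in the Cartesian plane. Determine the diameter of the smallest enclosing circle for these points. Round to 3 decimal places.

The smallest circle enclosing two points has them as diameter endpoints.
Centre = midpoint = (-1.5, -1.5); r² = |A_1A_2|²/4 = 170/4 = 42.5.
Diameter = 2r = 2√(42.5) ≈ 13.038.

13.038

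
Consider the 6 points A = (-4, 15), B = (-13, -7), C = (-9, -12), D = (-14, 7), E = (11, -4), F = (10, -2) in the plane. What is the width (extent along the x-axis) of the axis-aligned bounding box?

max x = 11, min x = -14, so width = 25.

25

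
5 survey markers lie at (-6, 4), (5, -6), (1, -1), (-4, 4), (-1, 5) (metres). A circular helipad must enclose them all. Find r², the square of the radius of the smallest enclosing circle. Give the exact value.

The minimum enclosing circle of a finite set is fixed by two of the points (as a diameter) or three (as a circumcircle).
The farthest pair is (-6, 4)–(5, -6) with squared distance 221. The circle on this segment as diameter has centre (-0.5, -1) and r² = 221/4 = 55.25.
Check (1, -1): distance² to centre = 2.25 ≤ 55.25, so it lies inside.
All remaining points lie in this disk, and no smaller disk contains both endpoints, so this is the minimum enclosing circle.

55.25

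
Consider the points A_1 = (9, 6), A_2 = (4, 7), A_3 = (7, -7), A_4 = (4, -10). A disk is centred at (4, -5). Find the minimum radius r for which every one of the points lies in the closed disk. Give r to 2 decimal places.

The required radius is the distance from (4, -5) to the farthest point.
Squared distances: 146, 144, 13, 25.
Maximum is 146, attained at A_1.
r = √146 ≈ 12.08.

12.08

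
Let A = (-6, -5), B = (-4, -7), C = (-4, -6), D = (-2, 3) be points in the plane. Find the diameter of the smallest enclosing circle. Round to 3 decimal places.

The farthest pair is B–D with squared distance 104. The circle on this segment as diameter has centre (-3, -2) and r² = 104/4 = 26.
Check A: distance² to centre = 18 ≤ 26, so it lies inside.
All remaining points lie in this disk, and no smaller disk contains both endpoints, so this is the minimum enclosing circle.
Diameter = 2r = 2√26 ≈ 10.198.

10.198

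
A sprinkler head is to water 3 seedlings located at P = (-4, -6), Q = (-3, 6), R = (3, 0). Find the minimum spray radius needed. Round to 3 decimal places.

Side lengths²: PQ² = 145, PR² = 85, QR² = 72.
Since PQ² = 145 < 85 + 72 = 157, the triangle is acute, so the smallest enclosing circle is the circumcircle.
Circumcentre = (-79/26, -1/26), r² = 12325/338.
r = √(12325/338) ≈ 6.039.

6.039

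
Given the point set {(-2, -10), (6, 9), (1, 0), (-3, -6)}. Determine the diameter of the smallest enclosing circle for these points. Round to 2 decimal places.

20.62

The farthest pair is (-2, -10)–(6, 9) with squared distance 425. The circle on this segment as diameter has centre (2, -0.5) and r² = 425/4 = 106.25.
Check (1, 0): distance² to centre = 1.25 ≤ 106.25, so it lies inside.
All remaining points lie in this disk, and no smaller disk contains both endpoints, so this is the minimum enclosing circle.
Diameter = 2r = 2√(106.25) ≈ 20.62.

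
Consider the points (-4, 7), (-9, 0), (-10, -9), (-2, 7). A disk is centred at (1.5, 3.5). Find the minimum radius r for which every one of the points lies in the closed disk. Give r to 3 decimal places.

16.985

The required radius is the distance from (1.5, 3.5) to the farthest point.
Squared distances: 42.5, 122.5, 288.5, 24.5.
Maximum is 288.5, attained at (-10, -9).
r = √(288.5) ≈ 16.985.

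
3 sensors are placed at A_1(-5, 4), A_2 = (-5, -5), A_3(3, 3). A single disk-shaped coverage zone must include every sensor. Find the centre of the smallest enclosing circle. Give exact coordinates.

Side lengths²: A_1A_2² = 81, A_1A_3² = 65, A_2A_3² = 128.
Since A_2A_3² = 128 < 81 + 65 = 146, the triangle is acute, so the smallest enclosing circle is the circumcircle.
Circumcentre = (-1.5, -0.5), r² = 32.5.
Centre = (-1.5, -0.5).

(-1.5, -0.5)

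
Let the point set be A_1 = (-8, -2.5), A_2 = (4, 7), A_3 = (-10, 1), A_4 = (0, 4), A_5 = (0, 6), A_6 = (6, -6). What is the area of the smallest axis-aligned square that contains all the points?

The bounding box has width 16 and height 13.
An axis-aligned square enclosing the set must have side ≥ max(width, height).
So the minimum side is max(16, 13) = 16.
Area = 16² = 256.

256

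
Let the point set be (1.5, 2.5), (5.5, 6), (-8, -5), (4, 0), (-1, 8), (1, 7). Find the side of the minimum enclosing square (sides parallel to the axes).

The bounding box has width 13.5 and height 13.
An axis-aligned square enclosing the set must have side ≥ max(width, height).
So the minimum side is max(13.5, 13) = 13.5.

13.5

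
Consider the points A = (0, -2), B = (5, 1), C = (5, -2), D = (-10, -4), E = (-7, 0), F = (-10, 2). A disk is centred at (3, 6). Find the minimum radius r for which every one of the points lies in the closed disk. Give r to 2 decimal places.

The required radius is the distance from (3, 6) to the farthest point.
Squared distances: 73, 29, 68, 269, 136, 185.
Maximum is 269, attained at D.
r = √269 ≈ 16.40.

16.40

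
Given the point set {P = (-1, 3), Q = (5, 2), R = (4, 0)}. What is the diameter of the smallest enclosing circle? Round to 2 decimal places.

6.10

Side lengths²: PQ² = 37, PR² = 34, QR² = 5.
Since PQ² = 37 < 34 + 5 = 39, the triangle is acute, so the smallest enclosing circle is the circumcircle.
Circumcentre = (51/26, 59/26), r² = 3145/338.
Diameter = 2r = 2√(3145/338) ≈ 6.10.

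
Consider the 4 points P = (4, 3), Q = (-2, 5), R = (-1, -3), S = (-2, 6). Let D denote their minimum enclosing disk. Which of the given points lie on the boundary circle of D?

P, R, S

The minimum enclosing circle of a finite set is fixed by two of the points (as a diameter) or three (as a circumcircle).
The minimum enclosing circle is determined by three boundary points: P, R, S.
Their circumcentre is (-15/34, 55/34) with r² = 12505/578.
The farthest remaining point Q is at distance² 8017/578 ≤ 12505/578.
The points at distance exactly r from the centre are P, R, S — 3 points.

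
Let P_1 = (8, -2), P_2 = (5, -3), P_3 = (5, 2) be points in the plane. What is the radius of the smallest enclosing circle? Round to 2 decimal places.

Side lengths²: P_1P_2² = 10, P_1P_3² = 25, P_2P_3² = 25.
Since P_2P_3² = 25 < 25 + 10 = 35, the triangle is acute, so the smallest enclosing circle is the circumcircle.
Circumcentre = (35/6, -0.5), r² = 125/18.
r = √(125/18) ≈ 2.64.

2.64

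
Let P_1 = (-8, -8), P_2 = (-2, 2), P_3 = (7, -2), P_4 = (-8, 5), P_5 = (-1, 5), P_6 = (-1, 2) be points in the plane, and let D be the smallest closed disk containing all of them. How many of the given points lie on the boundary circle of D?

By Welzl's lemma the MEC is supported by two points (diametrically opposite) or three points (on a circumcircle).
The minimum enclosing circle is determined by three boundary points: P_1, P_3, P_4.
Their circumcentre is (-1.9, -1.5) with r² = 79.46.
The farthest remaining point P_5 is at distance² 43.06 ≤ 79.46.
The points at distance exactly r from the centre are P_1, P_3, P_4 — 3 points.

3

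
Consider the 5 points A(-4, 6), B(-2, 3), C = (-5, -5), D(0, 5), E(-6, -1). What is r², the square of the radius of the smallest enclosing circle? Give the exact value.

5185/162

A smallest enclosing disk is always determined by at most three of the input points on its boundary.
The minimum enclosing circle is determined by three boundary points: A, C, D.
Their circumcentre is (-59/18, 7/18) with r² = 5185/162.
The farthest remaining point E is at distance² 1513/162 ≤ 5185/162.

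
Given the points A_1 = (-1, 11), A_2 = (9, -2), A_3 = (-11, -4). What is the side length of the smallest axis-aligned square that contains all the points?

The bounding box has width 20 and height 15.
An axis-aligned square enclosing the set must have side ≥ max(width, height).
So the minimum side is max(20, 15) = 20.

20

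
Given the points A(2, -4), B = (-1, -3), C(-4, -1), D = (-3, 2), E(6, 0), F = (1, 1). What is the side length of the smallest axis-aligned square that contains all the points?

10

The bounding box has width 10 and height 6.
An axis-aligned square enclosing the set must have side ≥ max(width, height).
So the minimum side is max(10, 6) = 10.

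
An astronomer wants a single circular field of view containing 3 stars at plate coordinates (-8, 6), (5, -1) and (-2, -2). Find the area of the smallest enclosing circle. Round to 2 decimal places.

Call the three points A, B, C in the order given.
Side lengths²: AB² = 218, AC² = 100, BC² = 50.
Since AB² = 218 ≥ 100 + 50 = 150, the angle opposite AB is not acute, so the smallest enclosing circle has AB as diameter.
Centre = midpoint of AB = (-1.5, 2.5), r² = 218/4 = 54.5.
Area = π·r² = π·54.5 ≈ 171.22.

171.22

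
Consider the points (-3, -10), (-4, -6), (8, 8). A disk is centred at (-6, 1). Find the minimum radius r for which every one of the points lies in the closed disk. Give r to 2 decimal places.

The required radius is the distance from (-6, 1) to the farthest point.
Squared distances: 130, 53, 245.
Maximum is 245, attained at (8, 8).
r = √245 ≈ 15.65.

15.65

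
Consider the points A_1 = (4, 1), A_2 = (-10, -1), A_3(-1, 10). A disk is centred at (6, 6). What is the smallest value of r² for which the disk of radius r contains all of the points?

The required radius is the distance from (6, 6) to the farthest point.
Squared distances: 29, 305, 65.
Maximum is 305, attained at A_2.

305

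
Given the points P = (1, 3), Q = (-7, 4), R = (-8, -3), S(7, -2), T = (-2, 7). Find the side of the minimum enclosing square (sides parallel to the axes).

The bounding box has width 15 and height 10.
An axis-aligned square enclosing the set must have side ≥ max(width, height).
So the minimum side is max(15, 10) = 15.

15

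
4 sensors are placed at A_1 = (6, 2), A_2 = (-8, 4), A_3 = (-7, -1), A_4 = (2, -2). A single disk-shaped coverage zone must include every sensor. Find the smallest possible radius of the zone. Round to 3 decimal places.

7.074

The minimum enclosing circle is determined by three boundary points: A_1, A_2, A_3.
Their circumcentre is (-35/34, 95/34) with r² = 28925/578.
The farthest remaining point A_4 is at distance² 18589/578 ≤ 28925/578.
r = √(28925/578) ≈ 7.074.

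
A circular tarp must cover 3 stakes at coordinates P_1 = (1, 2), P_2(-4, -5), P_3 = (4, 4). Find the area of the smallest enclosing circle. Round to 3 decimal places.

Side lengths²: P_1P_2² = 74, P_1P_3² = 13, P_2P_3² = 145.
Since P_2P_3² = 145 ≥ 74 + 13 = 87, the angle opposite P_2P_3 is not acute, so the smallest enclosing circle has P_2P_3 as diameter.
Centre = midpoint of P_2P_3 = (0, -0.5), r² = 145/4 = 36.25.
Area = π·r² = π·36.25 ≈ 113.883.

113.883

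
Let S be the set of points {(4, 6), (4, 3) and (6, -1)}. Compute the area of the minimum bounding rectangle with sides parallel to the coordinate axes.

x ranges over [4, 6], width 2.
y ranges over [-1, 6], height 7.
Area = 2 × 7 = 14.

14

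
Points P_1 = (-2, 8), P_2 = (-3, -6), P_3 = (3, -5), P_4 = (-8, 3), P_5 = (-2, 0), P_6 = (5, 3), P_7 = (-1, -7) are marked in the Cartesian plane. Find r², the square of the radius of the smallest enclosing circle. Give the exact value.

56.5

A smallest enclosing disk is always determined by at most three of the input points on its boundary.
The farthest pair is P_1–P_7 with squared distance 226. The circle on this segment as diameter has centre (-1.5, 0.5) and r² = 226/4 = 56.5.
Check P_2: distance² to centre = 44.5 ≤ 56.5, so it lies inside.
All remaining points lie in this disk, and no smaller disk contains both endpoints, so this is the minimum enclosing circle.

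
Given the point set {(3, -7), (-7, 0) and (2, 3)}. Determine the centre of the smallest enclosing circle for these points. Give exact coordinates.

(-75/62, -147/62)

Call the three points A, B, C in the order given.
Side lengths²: AB² = 149, AC² = 101, BC² = 90.
Since AB² = 149 < 101 + 90 = 191, the triangle is acute, so the smallest enclosing circle is the circumcircle.
Circumcentre = (-75/62, -147/62), r² = 75245/1922.
Centre = (-75/62, -147/62).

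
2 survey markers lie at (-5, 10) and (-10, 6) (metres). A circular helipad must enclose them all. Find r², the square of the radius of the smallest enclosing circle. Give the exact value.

The smallest circle enclosing two points has them as diameter endpoints.
Centre = midpoint = (-7.5, 8); r² = |(-5, 10)−(-10, 6)|²/4 = 41/4 = 10.25.

10.25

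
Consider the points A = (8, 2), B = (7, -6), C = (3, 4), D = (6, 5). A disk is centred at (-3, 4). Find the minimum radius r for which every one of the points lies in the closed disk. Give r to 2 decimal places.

The required radius is the distance from (-3, 4) to the farthest point.
Squared distances: 125, 200, 36, 82.
Maximum is 200, attained at B.
r = √200 ≈ 14.14.

14.14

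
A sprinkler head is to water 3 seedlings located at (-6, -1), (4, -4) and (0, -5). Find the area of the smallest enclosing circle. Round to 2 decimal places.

85.61

Call the three points A, B, C in the order given.
Side lengths²: AB² = 109, AC² = 52, BC² = 17.
Since AB² = 109 ≥ 52 + 17 = 69, the angle opposite AB is not acute, so the smallest enclosing circle has AB as diameter.
Centre = midpoint of AB = (-1, -2.5), r² = 109/4 = 27.25.
Area = π·r² = π·27.25 ≈ 85.61.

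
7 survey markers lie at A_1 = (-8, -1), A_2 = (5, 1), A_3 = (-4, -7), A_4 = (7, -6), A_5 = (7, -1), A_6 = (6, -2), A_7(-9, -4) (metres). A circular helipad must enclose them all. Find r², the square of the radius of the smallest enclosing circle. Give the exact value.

The minimum enclosing circle is determined by three boundary points: A_4, A_5, A_7.
Their circumcentre is (-0.8125, -3.5) with r² = 67.28515625.
The farthest remaining point A_1 is at distance² 57.91015625 ≤ 67.28515625.

67.28515625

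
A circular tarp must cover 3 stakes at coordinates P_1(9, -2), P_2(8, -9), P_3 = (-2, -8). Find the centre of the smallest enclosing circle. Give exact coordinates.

Side lengths²: P_1P_2² = 50, P_1P_3² = 157, P_2P_3² = 101.
Since P_1P_3² = 157 ≥ 101 + 50 = 151, the angle opposite P_1P_3 is not acute, so the smallest enclosing circle has P_1P_3 as diameter.
Centre = midpoint of P_1P_3 = (3.5, -5), r² = 157/4 = 39.25.
Centre = (3.5, -5).

(3.5, -5)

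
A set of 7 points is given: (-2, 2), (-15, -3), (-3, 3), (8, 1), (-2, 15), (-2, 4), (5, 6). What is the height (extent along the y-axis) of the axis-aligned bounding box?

18

max y = 15, min y = -3, so height = 18.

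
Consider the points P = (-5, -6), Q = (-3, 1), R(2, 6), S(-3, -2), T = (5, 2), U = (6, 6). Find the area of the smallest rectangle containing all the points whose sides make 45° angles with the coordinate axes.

80.5

In coordinates u = x + y, v = x − y the rectangle is axis-aligned; the map (x,y)→(u,v) scales areas by 2.
u-values: -11, -2, 8, -5, 7, 12; range = 12 − (-11) = 23.
v-values: 1, -4, -4, -1, 3, 0; range = 3 − (-4) = 7.
Area = (23 × 7) / 2 = 80.5.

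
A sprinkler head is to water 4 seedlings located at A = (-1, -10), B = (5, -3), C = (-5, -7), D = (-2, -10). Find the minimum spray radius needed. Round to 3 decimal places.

The farthest pair is B–C with squared distance 116. The circle on this segment as diameter has centre (0, -5) and r² = 116/4 = 29.
Check A: distance² to centre = 26 ≤ 29, so it lies inside.
All remaining points lie in this disk, and no smaller disk contains both endpoints, so this is the minimum enclosing circle.
r = √29 ≈ 5.385.

5.385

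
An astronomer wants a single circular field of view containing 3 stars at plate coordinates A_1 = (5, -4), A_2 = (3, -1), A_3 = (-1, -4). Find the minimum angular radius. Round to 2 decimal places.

Side lengths²: A_1A_2² = 13, A_1A_3² = 36, A_2A_3² = 25.
Since A_1A_3² = 36 < 25 + 13 = 38, the triangle is acute, so the smallest enclosing circle is the circumcircle.
Circumcentre = (2, -23/6), r² = 325/36.
r = √(325/36) ≈ 3.00.

3.00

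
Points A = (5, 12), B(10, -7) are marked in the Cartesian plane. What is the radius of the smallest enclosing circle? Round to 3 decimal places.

9.823

The smallest circle enclosing two points has them as diameter endpoints.
Centre = midpoint = (7.5, 2.5); r² = |AB|²/4 = 386/4 = 96.5.
r = √(96.5) ≈ 9.823.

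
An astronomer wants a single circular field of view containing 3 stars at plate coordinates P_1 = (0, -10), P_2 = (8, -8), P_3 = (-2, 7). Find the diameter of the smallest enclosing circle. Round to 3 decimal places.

18.176

Side lengths²: P_1P_2² = 68, P_1P_3² = 293, P_2P_3² = 325.
Since P_2P_3² = 325 < 293 + 68 = 361, the triangle is acute, so the smallest enclosing circle is the circumcircle.
Circumcentre = (57/28, -8/7), r² = 64753/784.
Diameter = 2r = 2√(64753/784) ≈ 18.176.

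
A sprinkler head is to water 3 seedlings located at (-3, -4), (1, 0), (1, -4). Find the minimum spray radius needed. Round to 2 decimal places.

Call the three points A, B, C in the order given.
Side lengths²: AB² = 32, AC² = 16, BC² = 16.
Since AB² = 32 ≥ 16 + 16 = 32, the angle opposite AB is not acute, so the smallest enclosing circle has AB as diameter.
Centre = midpoint of AB = (-1, -2), r² = 32/4 = 8.
r = √8 ≈ 2.83.

2.83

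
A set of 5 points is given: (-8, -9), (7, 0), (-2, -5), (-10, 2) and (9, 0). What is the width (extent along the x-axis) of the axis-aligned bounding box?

max x = 9, min x = -10, so width = 19.

19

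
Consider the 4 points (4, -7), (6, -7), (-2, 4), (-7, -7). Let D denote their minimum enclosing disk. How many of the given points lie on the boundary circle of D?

The minimum enclosing circle of a finite set is fixed by two of the points (as a diameter) or three (as a circumcircle).
The minimum enclosing circle is determined by three boundary points: (6, -7), (-2, 4), (-7, -7).
Their circumcentre is (-0.5, -73/22) with r² = 13505/242.
The farthest remaining point (4, -7) is at distance² 8181/242 ≤ 13505/242.
The points at distance exactly r from the centre are (6, -7), (-2, 4), (-7, -7) — 3 points.

3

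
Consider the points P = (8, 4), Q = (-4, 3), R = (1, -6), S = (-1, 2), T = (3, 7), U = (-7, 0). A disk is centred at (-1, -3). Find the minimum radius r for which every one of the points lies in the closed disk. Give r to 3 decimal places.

11.402

The required radius is the distance from (-1, -3) to the farthest point.
Squared distances: 130, 45, 13, 25, 116, 45.
Maximum is 130, attained at P.
r = √130 ≈ 11.402.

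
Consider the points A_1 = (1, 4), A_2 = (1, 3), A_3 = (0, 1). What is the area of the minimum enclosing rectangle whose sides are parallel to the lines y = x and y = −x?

In coordinates u = x + y, v = x − y the rectangle is axis-aligned; the map (x,y)→(u,v) scales areas by 2.
u-values: 5, 4, 1; range = 5 − 1 = 4.
v-values: -3, -2, -1; range = -1 − (-3) = 2.
Area = (4 × 2) / 2 = 4.

4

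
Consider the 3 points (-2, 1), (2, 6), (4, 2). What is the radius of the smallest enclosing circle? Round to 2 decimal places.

3.35

Call the three points A, B, C in the order given.
Side lengths²: AB² = 41, AC² = 37, BC² = 20.
Since AB² = 41 < 37 + 20 = 57, the triangle is acute, so the smallest enclosing circle is the circumcircle.
Circumcentre = (10/13, 75/26), r² = 7585/676.
r = √(7585/676) ≈ 3.35.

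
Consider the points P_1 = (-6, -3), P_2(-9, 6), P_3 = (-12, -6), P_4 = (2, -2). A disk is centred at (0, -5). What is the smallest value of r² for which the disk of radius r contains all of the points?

The required radius is the distance from (0, -5) to the farthest point.
Squared distances: 40, 202, 145, 13.
Maximum is 202, attained at P_2.

202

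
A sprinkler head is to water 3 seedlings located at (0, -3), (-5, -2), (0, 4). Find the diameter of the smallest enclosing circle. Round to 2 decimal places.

Call the three points A, B, C in the order given.
Side lengths²: AB² = 26, AC² = 49, BC² = 61.
Since BC² = 61 < 49 + 26 = 75, the triangle is acute, so the smallest enclosing circle is the circumcircle.
Circumcentre = (-1.9, 0.5), r² = 15.86.
Diameter = 2r = 2√(15.86) ≈ 7.96.

7.96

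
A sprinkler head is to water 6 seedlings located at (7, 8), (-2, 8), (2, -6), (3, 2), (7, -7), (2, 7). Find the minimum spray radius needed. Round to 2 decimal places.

The minimum enclosing circle of a finite set is fixed by two of the points (as a diameter) or three (as a circumcircle).
The farthest pair is (-2, 8)–(7, -7) with squared distance 306. The circle on this segment as diameter has centre (2.5, 0.5) and r² = 306/4 = 76.5.
Check (7, 8): distance² to centre = 76.5 ≤ 76.5, so it lies inside.
All remaining points lie in this disk, and no smaller disk contains both endpoints, so this is the minimum enclosing circle.
r = √(76.5) ≈ 8.75.

8.75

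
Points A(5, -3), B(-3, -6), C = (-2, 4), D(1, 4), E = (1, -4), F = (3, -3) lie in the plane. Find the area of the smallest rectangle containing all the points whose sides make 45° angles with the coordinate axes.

98

In coordinates u = x + y, v = x − y the rectangle is axis-aligned; the map (x,y)→(u,v) scales areas by 2.
u-values: 2, -9, 2, 5, -3, 0; range = 5 − (-9) = 14.
v-values: 8, 3, -6, -3, 5, 6; range = 8 − (-6) = 14.
Area = (14 × 14) / 2 = 98.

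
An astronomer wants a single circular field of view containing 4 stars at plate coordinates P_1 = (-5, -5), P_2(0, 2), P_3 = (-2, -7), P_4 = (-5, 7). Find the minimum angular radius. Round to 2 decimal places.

By Welzl's lemma the MEC is supported by two points (diametrically opposite) or three points (on a circumcircle).
The farthest pair is P_3–P_4 with squared distance 205. The circle on this segment as diameter has centre (-3.5, 0) and r² = 205/4 = 51.25.
Check P_1: distance² to centre = 27.25 ≤ 51.25, so it lies inside.
All remaining points lie in this disk, and no smaller disk contains both endpoints, so this is the minimum enclosing circle.
r = √(51.25) ≈ 7.16.

7.16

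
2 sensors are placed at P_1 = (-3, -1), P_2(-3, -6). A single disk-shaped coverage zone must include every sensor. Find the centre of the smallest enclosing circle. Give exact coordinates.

(-3, -3.5)

The smallest circle enclosing two points has them as diameter endpoints.
Centre = midpoint = (-3, -3.5); r² = |P_1P_2|²/4 = 25/4 = 6.25.
Centre = (-3, -3.5).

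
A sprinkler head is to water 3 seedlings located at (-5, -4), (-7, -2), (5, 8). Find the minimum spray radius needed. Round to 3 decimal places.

7.842

Call the three points A, B, C in the order given.
Side lengths²: AB² = 8, AC² = 244, BC² = 244.
Since BC² = 244 < 244 + 8 = 252, the triangle is acute, so the smallest enclosing circle is the circumcircle.
Circumcentre = (-6/11, 27/11), r² = 7442/121.
r = √(7442/121) ≈ 7.842.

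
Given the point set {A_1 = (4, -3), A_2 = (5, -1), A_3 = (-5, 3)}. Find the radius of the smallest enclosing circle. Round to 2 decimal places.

Side lengths²: A_1A_2² = 5, A_1A_3² = 117, A_2A_3² = 116.
Since A_1A_3² = 117 < 116 + 5 = 121, the triangle is acute, so the smallest enclosing circle is the circumcircle.
Circumcentre = (-0.25, 0.375), r² = 29.453125.
r = √(29.453125) ≈ 5.43.

5.43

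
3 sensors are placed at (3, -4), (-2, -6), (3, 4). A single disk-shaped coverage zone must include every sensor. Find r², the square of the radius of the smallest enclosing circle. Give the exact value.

Call the three points A, B, C in the order given.
Side lengths²: AB² = 29, AC² = 64, BC² = 125.
Since BC² = 125 ≥ 64 + 29 = 93, the angle opposite BC is not acute, so the smallest enclosing circle has BC as diameter.
Centre = midpoint of BC = (0.5, -1), r² = 125/4 = 31.25.

31.25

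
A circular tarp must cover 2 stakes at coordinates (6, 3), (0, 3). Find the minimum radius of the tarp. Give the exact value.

3

The smallest circle enclosing two points has them as diameter endpoints.
Centre = midpoint = (3, 3); r² = |(6, 3)−(0, 3)|²/4 = 36/4 = 9.
r = √9 = 3.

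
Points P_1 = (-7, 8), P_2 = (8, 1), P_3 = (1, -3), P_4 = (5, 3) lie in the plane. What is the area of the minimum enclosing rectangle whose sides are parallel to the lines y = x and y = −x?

In coordinates u = x + y, v = x − y the rectangle is axis-aligned; the map (x,y)→(u,v) scales areas by 2.
u-values: 1, 9, -2, 8; range = 9 − (-2) = 11.
v-values: -15, 7, 4, 2; range = 7 − (-15) = 22.
Area = (11 × 22) / 2 = 121.

121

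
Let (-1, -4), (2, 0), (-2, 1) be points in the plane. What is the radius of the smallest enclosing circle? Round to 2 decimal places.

2.77

Call the three points A, B, C in the order given.
Side lengths²: AB² = 25, AC² = 26, BC² = 17.
Since AC² = 26 < 25 + 17 = 42, the triangle is acute, so the smallest enclosing circle is the circumcircle.
Circumcentre = (-17/38, -49/38), r² = 5525/722.
r = √(5525/722) ≈ 2.77.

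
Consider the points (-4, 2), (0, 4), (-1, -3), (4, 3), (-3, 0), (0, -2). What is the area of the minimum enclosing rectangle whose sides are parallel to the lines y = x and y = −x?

In coordinates u = x + y, v = x − y the rectangle is axis-aligned; the map (x,y)→(u,v) scales areas by 2.
u-values: -2, 4, -4, 7, -3, -2; range = 7 − (-4) = 11.
v-values: -6, -4, 2, 1, -3, 2; range = 2 − (-6) = 8.
Area = (11 × 8) / 2 = 44.

44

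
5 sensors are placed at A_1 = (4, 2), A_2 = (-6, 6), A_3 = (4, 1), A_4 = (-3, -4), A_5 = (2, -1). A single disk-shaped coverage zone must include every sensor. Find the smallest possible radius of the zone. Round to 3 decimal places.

5.907

The minimum enclosing circle of a finite set is fixed by two of the points (as a diameter) or three (as a circumcircle).
The minimum enclosing circle is determined by three boundary points: A_2, A_3, A_4.
Their circumcentre is (-63/34, 61/34) with r² = 20165/578.
The farthest remaining point A_1 is at distance² 19825/578 ≤ 20165/578.
r = √(20165/578) ≈ 5.907.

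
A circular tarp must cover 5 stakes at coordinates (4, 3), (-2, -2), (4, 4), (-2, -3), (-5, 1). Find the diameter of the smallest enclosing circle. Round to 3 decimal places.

9.718

The minimum enclosing circle is determined by three boundary points: (4, 4), (-2, -3), (-5, 1).
Their circumcentre is (-1/6, 1.5) with r² = 425/18.
The farthest remaining point (4, 3) is at distance² 353/18 ≤ 425/18.
Diameter = 2r = 2√(425/18) ≈ 9.718.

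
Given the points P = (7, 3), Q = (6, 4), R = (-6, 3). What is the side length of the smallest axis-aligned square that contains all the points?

13

The bounding box has width 13 and height 1.
An axis-aligned square enclosing the set must have side ≥ max(width, height).
So the minimum side is max(13, 1) = 13.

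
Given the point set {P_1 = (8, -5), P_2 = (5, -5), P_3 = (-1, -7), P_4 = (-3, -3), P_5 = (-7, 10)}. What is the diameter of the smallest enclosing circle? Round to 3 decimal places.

21.213

The minimum enclosing circle of a finite set is fixed by two of the points (as a diameter) or three (as a circumcircle).
The farthest pair is P_1–P_5 with squared distance 450. The circle on this segment as diameter has centre (0.5, 2.5) and r² = 450/4 = 112.5.
Check P_2: distance² to centre = 76.5 ≤ 112.5, so it lies inside.
All remaining points lie in this disk, and no smaller disk contains both endpoints, so this is the minimum enclosing circle.
Diameter = 2r = 2√(112.5) ≈ 21.213.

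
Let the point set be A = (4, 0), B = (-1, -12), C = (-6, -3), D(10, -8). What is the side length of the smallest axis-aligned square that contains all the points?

The bounding box has width 16 and height 12.
An axis-aligned square enclosing the set must have side ≥ max(width, height).
So the minimum side is max(16, 12) = 16.

16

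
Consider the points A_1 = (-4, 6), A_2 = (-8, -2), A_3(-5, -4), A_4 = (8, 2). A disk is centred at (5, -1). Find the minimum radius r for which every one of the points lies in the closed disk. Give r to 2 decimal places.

13.04

The required radius is the distance from (5, -1) to the farthest point.
Squared distances: 130, 170, 109, 18.
Maximum is 170, attained at A_2.
r = √170 ≈ 13.04.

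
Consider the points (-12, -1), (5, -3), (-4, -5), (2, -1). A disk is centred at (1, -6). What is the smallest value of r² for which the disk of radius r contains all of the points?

194

The required radius is the distance from (1, -6) to the farthest point.
Squared distances: 194, 25, 26, 26.
Maximum is 194, attained at (-12, -1).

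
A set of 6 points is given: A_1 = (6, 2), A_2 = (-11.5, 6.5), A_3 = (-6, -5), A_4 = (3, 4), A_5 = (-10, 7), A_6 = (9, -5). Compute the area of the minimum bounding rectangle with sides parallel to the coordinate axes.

246

x ranges over [-11.5, 9], width 20.5.
y ranges over [-5, 7], height 12.
Area = 20.5 × 12 = 246.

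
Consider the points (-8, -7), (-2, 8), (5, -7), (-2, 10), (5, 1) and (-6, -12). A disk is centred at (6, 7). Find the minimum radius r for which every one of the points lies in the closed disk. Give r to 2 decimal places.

22.47

The required radius is the distance from (6, 7) to the farthest point.
Squared distances: 392, 65, 197, 73, 37, 505.
Maximum is 505, attained at (-6, -12).
r = √505 ≈ 22.47.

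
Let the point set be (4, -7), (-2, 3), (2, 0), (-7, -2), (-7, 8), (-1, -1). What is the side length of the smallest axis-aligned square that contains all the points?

15

The bounding box has width 11 and height 15.
An axis-aligned square enclosing the set must have side ≥ max(width, height).
So the minimum side is max(11, 15) = 15.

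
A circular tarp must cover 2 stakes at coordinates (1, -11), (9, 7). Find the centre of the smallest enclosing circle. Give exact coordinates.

(5, -2)

The smallest circle enclosing two points has them as diameter endpoints.
Centre = midpoint = (5, -2); r² = |(1, -11)−(9, 7)|²/4 = 388/4 = 97.
Centre = (5, -2).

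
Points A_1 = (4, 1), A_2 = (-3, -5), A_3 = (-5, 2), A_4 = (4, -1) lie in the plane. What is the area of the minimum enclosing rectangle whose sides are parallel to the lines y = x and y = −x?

In coordinates u = x + y, v = x − y the rectangle is axis-aligned; the map (x,y)→(u,v) scales areas by 2.
u-values: 5, -8, -3, 3; range = 5 − (-8) = 13.
v-values: 3, 2, -7, 5; range = 5 − (-7) = 12.
Area = (13 × 12) / 2 = 78.

78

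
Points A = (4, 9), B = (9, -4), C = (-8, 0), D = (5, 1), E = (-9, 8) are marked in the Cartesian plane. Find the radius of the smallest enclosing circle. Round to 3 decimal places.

10.817

By Welzl's lemma the MEC is supported by two points (diametrically opposite) or three points (on a circumcircle).
The farthest pair is B–E with squared distance 468. The circle on this segment as diameter has centre (0, 2) and r² = 468/4 = 117.
Check A: distance² to centre = 65 ≤ 117, so it lies inside.
All remaining points lie in this disk, and no smaller disk contains both endpoints, so this is the minimum enclosing circle.
r = √117 ≈ 10.817.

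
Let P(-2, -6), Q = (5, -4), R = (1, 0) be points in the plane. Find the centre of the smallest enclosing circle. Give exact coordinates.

Side lengths²: PQ² = 53, PR² = 45, QR² = 32.
Since PQ² = 53 < 45 + 32 = 77, the triangle is acute, so the smallest enclosing circle is the circumcircle.
Circumcentre = (7/6, -23/6), r² = 265/18.
Centre = (7/6, -23/6).

(7/6, -23/6)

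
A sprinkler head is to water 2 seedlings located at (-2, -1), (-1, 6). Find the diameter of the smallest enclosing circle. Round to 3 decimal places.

7.071

The smallest circle enclosing two points has them as diameter endpoints.
Centre = midpoint = (-1.5, 2.5); r² = |(-2, -1)−(-1, 6)|²/4 = 50/4 = 12.5.
Diameter = 2r = 2√(12.5) ≈ 7.071.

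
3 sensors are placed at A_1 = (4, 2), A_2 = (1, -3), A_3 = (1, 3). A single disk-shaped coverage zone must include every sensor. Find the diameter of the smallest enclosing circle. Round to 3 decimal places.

6.146

Side lengths²: A_1A_2² = 34, A_1A_3² = 10, A_2A_3² = 36.
Since A_2A_3² = 36 < 34 + 10 = 44, the triangle is acute, so the smallest enclosing circle is the circumcircle.
Circumcentre = (5/3, 0), r² = 85/9.
Diameter = 2r = 2√(85/9) ≈ 6.146.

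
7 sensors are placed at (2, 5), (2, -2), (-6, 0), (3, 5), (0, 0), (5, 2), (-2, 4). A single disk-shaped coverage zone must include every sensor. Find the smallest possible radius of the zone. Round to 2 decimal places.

5.59

The farthest pair is (-6, 0)–(5, 2) with squared distance 125. The circle on this segment as diameter has centre (-0.5, 1) and r² = 125/4 = 31.25.
Check (2, 5): distance² to centre = 22.25 ≤ 31.25, so it lies inside.
All remaining points lie in this disk, and no smaller disk contains both endpoints, so this is the minimum enclosing circle.
r = √(31.25) ≈ 5.59.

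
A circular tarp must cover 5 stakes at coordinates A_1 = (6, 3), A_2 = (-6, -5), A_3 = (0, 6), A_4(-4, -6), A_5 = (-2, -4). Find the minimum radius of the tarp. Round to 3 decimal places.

By Welzl's lemma the MEC is supported by two points (diametrically opposite) or three points (on a circumcircle).
The farthest pair is A_1–A_2 with squared distance 208. The circle on this segment as diameter has centre (0, -1) and r² = 208/4 = 52.
Check A_3: distance² to centre = 49 ≤ 52, so it lies inside.
All remaining points lie in this disk, and no smaller disk contains both endpoints, so this is the minimum enclosing circle.
r = √52 ≈ 7.211.

7.211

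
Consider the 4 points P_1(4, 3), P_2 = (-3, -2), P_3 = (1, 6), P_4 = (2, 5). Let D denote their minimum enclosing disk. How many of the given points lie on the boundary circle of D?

By Welzl's lemma the MEC is supported by two points (diametrically opposite) or three points (on a circumcircle).
The minimum enclosing circle is determined by three boundary points: P_1, P_2, P_3.
Their circumcentre is (-1/3, 5/3) with r² = 185/9.
The farthest remaining point P_4 is at distance² 149/9 ≤ 185/9.
The points at distance exactly r from the centre are P_1, P_2, P_3 — 3 points.

3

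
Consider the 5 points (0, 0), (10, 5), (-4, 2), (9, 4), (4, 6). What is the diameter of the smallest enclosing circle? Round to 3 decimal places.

The minimum enclosing circle of a finite set is fixed by two of the points (as a diameter) or three (as a circumcircle).
The farthest pair is (10, 5)–(-4, 2) with squared distance 205. The circle on this segment as diameter has centre (3, 3.5) and r² = 205/4 = 51.25.
Check (0, 0): distance² to centre = 21.25 ≤ 51.25, so it lies inside.
All remaining points lie in this disk, and no smaller disk contains both endpoints, so this is the minimum enclosing circle.
Diameter = 2r = 2√(51.25) ≈ 14.318.

14.318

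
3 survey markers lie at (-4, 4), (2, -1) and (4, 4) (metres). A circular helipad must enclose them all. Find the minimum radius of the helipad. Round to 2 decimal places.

4.21

Call the three points A, B, C in the order given.
Side lengths²: AB² = 61, AC² = 64, BC² = 29.
Since AC² = 64 < 61 + 29 = 90, the triangle is acute, so the smallest enclosing circle is the circumcircle.
Circumcentre = (0, 2.7), r² = 17.69.
r = √(17.69) ≈ 4.21.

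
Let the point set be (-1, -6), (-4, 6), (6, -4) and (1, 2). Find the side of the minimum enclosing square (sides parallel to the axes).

The bounding box has width 10 and height 12.
An axis-aligned square enclosing the set must have side ≥ max(width, height).
So the minimum side is max(10, 12) = 12.

12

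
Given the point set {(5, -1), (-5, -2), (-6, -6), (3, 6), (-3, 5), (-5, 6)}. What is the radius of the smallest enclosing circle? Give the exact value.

By Welzl's lemma the MEC is supported by two points (diametrically opposite) or three points (on a circumcircle).
The farthest pair is (-6, -6)–(3, 6) with squared distance 225. The circle on this segment as diameter has centre (-1.5, 0) and r² = 225/4 = 56.25.
Check (5, -1): distance² to centre = 43.25 ≤ 56.25, so it lies inside.
All remaining points lie in this disk, and no smaller disk contains both endpoints, so this is the minimum enclosing circle.
r = √(56.25) = 7.5.

7.5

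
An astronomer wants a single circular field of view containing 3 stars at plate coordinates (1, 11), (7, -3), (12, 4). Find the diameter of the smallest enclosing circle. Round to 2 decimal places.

Call the three points A, B, C in the order given.
Side lengths²: AB² = 232, AC² = 170, BC² = 74.
Since AB² = 232 < 170 + 74 = 244, the triangle is acute, so the smallest enclosing circle is the circumcircle.
Circumcentre = (4.375, 233/56), r² = 91205/1568.
Diameter = 2r = 2√(91205/1568) ≈ 15.25.

15.25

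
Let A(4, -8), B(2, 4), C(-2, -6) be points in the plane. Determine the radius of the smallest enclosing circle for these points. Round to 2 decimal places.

6.09

Side lengths²: AB² = 148, AC² = 40, BC² = 116.
Since AB² = 148 < 116 + 40 = 156, the triangle is acute, so the smallest enclosing circle is the circumcircle.
Circumcentre = (45/17, -35/17), r² = 10730/289.
r = √(10730/289) ≈ 6.09.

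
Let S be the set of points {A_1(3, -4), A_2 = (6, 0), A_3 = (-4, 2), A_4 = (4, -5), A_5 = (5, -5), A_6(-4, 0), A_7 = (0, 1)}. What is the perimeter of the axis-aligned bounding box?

Width = max x − min x = 6 − (-4) = 10.
Height = max y − min y = 2 − (-5) = 7.
Perimeter = 2(10 + 7) = 34.

34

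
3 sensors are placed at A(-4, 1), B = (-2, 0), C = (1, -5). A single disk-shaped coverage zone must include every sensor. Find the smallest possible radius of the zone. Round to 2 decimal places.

3.91

Side lengths²: AB² = 5, AC² = 61, BC² = 34.
Since AC² = 61 ≥ 34 + 5 = 39, the angle opposite AC is not acute, so the smallest enclosing circle has AC as diameter.
Centre = midpoint of AC = (-1.5, -2), r² = 61/4 = 15.25.
r = √(15.25) ≈ 3.91.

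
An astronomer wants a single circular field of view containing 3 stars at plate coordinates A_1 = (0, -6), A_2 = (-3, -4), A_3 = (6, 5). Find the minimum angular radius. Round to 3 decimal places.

6.389

Side lengths²: A_1A_2² = 13, A_1A_3² = 157, A_2A_3² = 162.
Since A_2A_3² = 162 < 157 + 13 = 170, the triangle is acute, so the smallest enclosing circle is the circumcircle.
Circumcentre = (1.9, 0.1), r² = 40.82.
r = √(40.82) ≈ 6.389.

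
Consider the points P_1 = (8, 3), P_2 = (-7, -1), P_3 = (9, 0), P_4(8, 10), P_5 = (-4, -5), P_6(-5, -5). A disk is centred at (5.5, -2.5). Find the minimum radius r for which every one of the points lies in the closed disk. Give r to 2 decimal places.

The required radius is the distance from (5.5, -2.5) to the farthest point.
Squared distances: 36.5, 158.5, 18.5, 162.5, 96.5, 116.5.
Maximum is 162.5, attained at P_4.
r = √(162.5) ≈ 12.75.

12.75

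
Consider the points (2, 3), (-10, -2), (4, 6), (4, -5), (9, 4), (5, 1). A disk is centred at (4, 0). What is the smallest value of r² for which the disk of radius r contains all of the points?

The required radius is the distance from (4, 0) to the farthest point.
Squared distances: 13, 200, 36, 25, 41, 2.
Maximum is 200, attained at (-10, -2).

200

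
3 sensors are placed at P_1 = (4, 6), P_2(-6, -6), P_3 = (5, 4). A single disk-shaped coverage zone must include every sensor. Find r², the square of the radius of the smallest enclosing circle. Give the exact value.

Side lengths²: P_1P_2² = 244, P_1P_3² = 5, P_2P_3² = 221.
Since P_1P_2² = 244 ≥ 221 + 5 = 226, the angle opposite P_1P_2 is not acute, so the smallest enclosing circle has P_1P_2 as diameter.
Centre = midpoint of P_1P_2 = (-1, 0), r² = 244/4 = 61.

61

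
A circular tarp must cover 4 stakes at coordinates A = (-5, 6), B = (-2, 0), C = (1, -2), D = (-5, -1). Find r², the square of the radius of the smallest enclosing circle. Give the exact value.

The minimum enclosing circle of a finite set is fixed by two of the points (as a diameter) or three (as a circumcircle).
The farthest pair is A–C with squared distance 100. The circle on this segment as diameter has centre (-2, 2) and r² = 100/4 = 25.
Check B: distance² to centre = 4 ≤ 25, so it lies inside.
All remaining points lie in this disk, and no smaller disk contains both endpoints, so this is the minimum enclosing circle.

25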